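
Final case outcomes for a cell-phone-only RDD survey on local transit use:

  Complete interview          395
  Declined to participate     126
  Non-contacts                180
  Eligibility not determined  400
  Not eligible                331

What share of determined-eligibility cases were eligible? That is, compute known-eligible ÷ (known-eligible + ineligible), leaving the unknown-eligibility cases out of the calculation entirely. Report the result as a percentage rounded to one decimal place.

Determined eligible → 395 + 126 + 180 = 701
e = 701 / (701 + 331) = 701 / 1032 = 0.6793

67.9%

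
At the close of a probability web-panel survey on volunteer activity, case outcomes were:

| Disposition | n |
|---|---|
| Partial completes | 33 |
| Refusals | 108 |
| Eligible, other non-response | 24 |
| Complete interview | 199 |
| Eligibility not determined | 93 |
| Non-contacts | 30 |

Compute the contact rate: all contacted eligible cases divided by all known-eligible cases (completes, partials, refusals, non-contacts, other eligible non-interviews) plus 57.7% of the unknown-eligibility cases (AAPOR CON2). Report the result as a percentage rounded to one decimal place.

81.3%

Top = 199 + 33 + 108 + 24 = 364
Determined eligible = 199 + 33 + 108 + 30 + 24 = 394
e × U = 0.5770 × 93 = 53.66
Denom = 394 + 53.66 = 447.66
CON2 = 364 / 447.66 = 0.8131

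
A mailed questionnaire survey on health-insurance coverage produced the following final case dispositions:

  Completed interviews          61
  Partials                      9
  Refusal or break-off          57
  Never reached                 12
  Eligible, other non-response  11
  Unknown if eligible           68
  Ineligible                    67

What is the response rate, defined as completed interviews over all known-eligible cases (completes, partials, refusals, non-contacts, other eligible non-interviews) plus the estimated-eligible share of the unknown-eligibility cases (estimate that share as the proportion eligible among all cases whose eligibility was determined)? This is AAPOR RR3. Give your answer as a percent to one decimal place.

31.0%

Numerator → 61
Known eligible → 61 + 9 + 57 + 12 + 11 = 150
e = 150 / (150 + 67) = 150 / 217 = 0.6912
Estimated eligible among unknowns → 0.6912 × 68 = 47.00
Denom → 150 + 47.00 = 197.00
RR3 = 61 / 197.00 = 0.3096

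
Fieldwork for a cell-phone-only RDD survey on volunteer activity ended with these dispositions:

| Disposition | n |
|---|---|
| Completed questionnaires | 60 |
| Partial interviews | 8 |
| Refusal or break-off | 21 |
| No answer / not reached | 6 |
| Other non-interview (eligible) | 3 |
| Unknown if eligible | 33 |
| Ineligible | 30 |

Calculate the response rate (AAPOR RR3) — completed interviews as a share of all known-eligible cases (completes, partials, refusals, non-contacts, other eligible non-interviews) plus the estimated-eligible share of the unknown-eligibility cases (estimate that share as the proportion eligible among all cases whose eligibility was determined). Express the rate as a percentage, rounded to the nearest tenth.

Num: 60
Known eligible: 60 + 8 + 21 + 6 + 3 = 98
e = 98 / (98 + 30) = 98 / 128 = 0.7656
Estimated eligible among unknowns: 0.7656 × 33 = 25.26
Denom: 98 + 25.26 = 123.26
RR3 = 60 / 123.26 = 0.4868

48.7%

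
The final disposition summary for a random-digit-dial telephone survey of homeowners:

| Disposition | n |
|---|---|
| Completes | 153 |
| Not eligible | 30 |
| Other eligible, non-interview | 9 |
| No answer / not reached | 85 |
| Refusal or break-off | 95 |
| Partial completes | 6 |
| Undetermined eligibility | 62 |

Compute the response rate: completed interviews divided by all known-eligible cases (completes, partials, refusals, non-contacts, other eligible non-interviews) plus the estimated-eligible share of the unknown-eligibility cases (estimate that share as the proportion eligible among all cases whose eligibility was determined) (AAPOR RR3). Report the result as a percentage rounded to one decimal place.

Num = 153
Eligible (known) = 153 + 6 + 95 + 85 + 9 = 348
e = 348 / (348 + 30) = 348 / 378 = 0.9206
Eligible share of unknowns = 0.9206 × 62 = 57.08
Denominator = 348 + 57.08 = 405.08
RR3 = 153 / 405.08 = 0.3777

37.8%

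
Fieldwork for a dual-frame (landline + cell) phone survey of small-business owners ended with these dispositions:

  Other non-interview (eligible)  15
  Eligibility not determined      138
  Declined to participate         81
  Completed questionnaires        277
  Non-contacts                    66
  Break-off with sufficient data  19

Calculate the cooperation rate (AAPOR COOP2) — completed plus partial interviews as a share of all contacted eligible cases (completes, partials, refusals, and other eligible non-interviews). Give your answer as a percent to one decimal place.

Top = 277 + 19 = 296
Denom = 277 + 19 + 81 + 15 = 392
COOP2 = 296 / 392 = 0.7551

75.5%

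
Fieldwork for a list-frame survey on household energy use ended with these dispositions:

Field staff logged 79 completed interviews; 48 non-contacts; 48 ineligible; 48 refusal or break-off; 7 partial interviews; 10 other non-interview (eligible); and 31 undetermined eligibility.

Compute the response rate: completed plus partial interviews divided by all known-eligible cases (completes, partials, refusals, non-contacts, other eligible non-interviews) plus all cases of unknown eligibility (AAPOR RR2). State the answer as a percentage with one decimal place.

Numerator = 79 + 7 = 86
Denom = 79 + 7 + 48 + 48 + 10 + 31 = 223
RR2 = 86 / 223 = 0.3857

38.6%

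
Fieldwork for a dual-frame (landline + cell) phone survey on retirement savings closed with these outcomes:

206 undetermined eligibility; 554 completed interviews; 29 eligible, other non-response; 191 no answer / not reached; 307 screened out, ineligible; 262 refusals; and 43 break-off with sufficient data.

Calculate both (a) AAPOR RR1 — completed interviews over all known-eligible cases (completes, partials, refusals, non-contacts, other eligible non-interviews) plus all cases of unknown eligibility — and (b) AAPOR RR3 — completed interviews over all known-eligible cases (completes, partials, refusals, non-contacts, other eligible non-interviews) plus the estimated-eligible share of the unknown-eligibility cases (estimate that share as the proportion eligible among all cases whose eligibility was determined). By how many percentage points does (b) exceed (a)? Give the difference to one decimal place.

1.6

Top → 554
Denom → 554 + 43 + 262 + 191 + 29 + 206 = 1285
RR1 = 554 / 1285 = 0.4311
Determined eligible → 554 + 43 + 262 + 191 + 29 = 1079
e = 1079 / (1079 + 307) = 1079 / 1386 = 0.7785
e × U → 0.7785 × 206 = 160.37
Denom → 1079 + 160.37 = 1239.37
RR3 = 554 / 1239.37 = 0.4470
Difference = 44.70 − 43.11 = 1.59 percentage points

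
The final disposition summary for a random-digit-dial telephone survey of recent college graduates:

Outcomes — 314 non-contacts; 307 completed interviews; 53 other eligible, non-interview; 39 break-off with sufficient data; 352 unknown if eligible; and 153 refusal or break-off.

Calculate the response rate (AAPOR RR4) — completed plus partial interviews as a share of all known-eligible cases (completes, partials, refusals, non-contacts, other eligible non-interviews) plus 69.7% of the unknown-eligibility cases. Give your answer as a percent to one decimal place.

31.1%

Top: 307 + 39 = 346
Known eligible: 307 + 39 + 153 + 314 + 53 = 866
Eligible share of unknowns: 0.6970 × 352 = 245.34
Base: 866 + 245.34 = 1111.34
RR4 = 346 / 1111.34 = 0.3113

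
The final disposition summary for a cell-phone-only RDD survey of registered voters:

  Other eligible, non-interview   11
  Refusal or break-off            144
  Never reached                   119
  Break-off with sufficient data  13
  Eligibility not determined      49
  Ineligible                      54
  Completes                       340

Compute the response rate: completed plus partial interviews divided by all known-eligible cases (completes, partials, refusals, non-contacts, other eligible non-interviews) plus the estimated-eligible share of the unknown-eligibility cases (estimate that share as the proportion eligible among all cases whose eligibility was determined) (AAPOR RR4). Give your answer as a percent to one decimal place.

52.5%

Numerator: 340 + 13 = 353
Determined eligible: 340 + 13 + 144 + 119 + 11 = 627
e = 627 / (627 + 54) = 627 / 681 = 0.9207
e × U: 0.9207 × 49 = 45.11
Base: 627 + 45.11 = 672.11
RR4 = 353 / 672.11 = 0.5252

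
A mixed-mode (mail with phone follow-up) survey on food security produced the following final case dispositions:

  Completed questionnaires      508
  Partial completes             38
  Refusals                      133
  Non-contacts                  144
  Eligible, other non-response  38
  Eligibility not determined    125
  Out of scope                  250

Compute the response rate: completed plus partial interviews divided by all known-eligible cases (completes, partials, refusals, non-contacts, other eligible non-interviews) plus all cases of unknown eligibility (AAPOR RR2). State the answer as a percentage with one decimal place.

55.4%

Numerator: 508 + 38 = 546
Denom: 508 + 38 + 133 + 144 + 38 + 125 = 986
RR2 = 546 / 986 = 0.5538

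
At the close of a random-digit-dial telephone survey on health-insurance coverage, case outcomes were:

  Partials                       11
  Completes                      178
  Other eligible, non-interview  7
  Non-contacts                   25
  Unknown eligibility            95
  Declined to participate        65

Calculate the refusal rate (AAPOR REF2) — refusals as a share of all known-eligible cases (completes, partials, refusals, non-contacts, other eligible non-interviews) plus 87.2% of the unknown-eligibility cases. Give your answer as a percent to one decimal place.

17.6%

Num = 65
Eligible (known) = 178 + 11 + 65 + 25 + 7 = 286
Eligible share of unknowns = 0.8720 × 95 = 82.84
Denominator = 286 + 82.84 = 368.84
REF2 = 65 / 368.84 = 0.1762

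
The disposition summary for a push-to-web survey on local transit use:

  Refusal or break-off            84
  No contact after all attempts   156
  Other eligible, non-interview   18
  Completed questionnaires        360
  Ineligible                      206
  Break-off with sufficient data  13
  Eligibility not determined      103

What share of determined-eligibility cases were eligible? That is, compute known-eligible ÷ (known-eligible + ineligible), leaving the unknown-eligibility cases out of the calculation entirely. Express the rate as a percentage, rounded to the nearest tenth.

75.4%

Known eligible: 360 + 13 + 84 + 156 + 18 = 631
e = 631 / (631 + 206) = 631 / 837 = 0.7539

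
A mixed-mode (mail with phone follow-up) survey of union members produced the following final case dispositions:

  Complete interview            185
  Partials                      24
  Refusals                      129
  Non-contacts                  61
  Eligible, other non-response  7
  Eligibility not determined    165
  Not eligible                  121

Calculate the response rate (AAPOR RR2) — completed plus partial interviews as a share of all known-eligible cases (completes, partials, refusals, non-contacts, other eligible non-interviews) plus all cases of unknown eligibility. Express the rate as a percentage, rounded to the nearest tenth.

Top: 185 + 24 = 209
Denominator: 185 + 24 + 129 + 61 + 7 + 165 = 571
RR2 = 209 / 571 = 0.3660

36.6%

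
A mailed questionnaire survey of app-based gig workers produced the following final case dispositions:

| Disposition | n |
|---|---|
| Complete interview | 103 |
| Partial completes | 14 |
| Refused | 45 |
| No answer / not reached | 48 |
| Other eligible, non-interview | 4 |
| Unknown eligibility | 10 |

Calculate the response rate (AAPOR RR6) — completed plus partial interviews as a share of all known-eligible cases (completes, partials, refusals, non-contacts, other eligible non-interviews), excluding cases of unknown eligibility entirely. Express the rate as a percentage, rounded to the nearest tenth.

Top: 103 + 14 = 117
Base: 103 + 14 + 45 + 48 + 4 = 214
RR6 = 117 / 214 = 0.5467

54.7%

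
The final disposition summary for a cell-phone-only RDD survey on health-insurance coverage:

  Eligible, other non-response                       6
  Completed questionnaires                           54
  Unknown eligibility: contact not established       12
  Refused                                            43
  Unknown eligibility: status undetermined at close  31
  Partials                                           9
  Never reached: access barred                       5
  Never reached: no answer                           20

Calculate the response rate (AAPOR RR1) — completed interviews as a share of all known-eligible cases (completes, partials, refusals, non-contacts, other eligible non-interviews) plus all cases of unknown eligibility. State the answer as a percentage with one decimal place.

No contact after all attempts = 20 + 5 = 25
Undetermined eligibility = 12 + 31 = 43
Top: 54
Denominator: 54 + 9 + 43 + 25 + 6 + 43 = 180
RR1 = 54 / 180 = 0.3000

30.0%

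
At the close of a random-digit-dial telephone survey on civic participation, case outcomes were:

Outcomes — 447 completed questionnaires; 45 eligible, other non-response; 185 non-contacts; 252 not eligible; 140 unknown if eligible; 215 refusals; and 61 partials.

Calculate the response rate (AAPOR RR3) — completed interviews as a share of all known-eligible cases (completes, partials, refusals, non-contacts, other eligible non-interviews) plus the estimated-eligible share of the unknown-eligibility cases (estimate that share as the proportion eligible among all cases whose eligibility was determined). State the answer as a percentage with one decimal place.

Numerator = 447
Eligible (known) = 447 + 61 + 215 + 185 + 45 = 953
e = 953 / (953 + 252) = 953 / 1205 = 0.7909
e × U = 0.7909 × 140 = 110.73
Base = 953 + 110.73 = 1063.73
RR3 = 447 / 1063.73 = 0.4202

42.0%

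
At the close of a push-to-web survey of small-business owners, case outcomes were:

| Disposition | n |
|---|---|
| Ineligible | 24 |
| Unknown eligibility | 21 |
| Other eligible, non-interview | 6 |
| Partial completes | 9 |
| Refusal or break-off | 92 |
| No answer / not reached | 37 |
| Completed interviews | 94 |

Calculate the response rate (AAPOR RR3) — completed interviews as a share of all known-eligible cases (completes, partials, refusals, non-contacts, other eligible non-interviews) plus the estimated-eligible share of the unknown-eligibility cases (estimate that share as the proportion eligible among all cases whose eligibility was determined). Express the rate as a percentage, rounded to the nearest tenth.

Numerator → 94
Eligible (known) → 94 + 9 + 92 + 37 + 6 = 238
e = 238 / (238 + 24) = 238 / 262 = 0.9084
Eligible share of unknowns → 0.9084 × 21 = 19.08
Denom → 238 + 19.08 = 257.08
RR3 = 94 / 257.08 = 0.3656

36.6%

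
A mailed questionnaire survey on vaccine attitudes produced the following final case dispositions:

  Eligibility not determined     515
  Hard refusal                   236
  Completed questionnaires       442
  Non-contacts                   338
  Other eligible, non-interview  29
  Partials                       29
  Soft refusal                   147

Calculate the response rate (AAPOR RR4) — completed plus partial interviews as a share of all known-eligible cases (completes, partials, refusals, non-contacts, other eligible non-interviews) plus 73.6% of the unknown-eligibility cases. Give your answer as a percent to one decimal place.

29.4%

Declined to participate = 236 + 147 = 383
Numerator → 442 + 29 = 471
Determined eligible → 442 + 29 + 383 + 338 + 29 = 1221
Estimated eligible among unknowns → 0.7360 × 515 = 379.04
Denominator → 1221 + 379.04 = 1600.04
RR4 = 471 / 1600.04 = 0.2944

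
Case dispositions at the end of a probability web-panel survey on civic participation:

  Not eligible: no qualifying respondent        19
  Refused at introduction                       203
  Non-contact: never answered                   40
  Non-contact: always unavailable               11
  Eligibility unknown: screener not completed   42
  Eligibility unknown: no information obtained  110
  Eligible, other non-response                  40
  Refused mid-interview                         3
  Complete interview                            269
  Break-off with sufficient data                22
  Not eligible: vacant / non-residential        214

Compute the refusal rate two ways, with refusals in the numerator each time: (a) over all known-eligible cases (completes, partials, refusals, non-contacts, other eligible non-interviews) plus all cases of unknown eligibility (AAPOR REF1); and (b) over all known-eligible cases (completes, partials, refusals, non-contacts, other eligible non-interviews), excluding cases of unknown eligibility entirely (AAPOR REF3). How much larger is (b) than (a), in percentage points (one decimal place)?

Refusal or break-off = 203 + 3 = 206
Non-contacts = 40 + 11 = 51
Unknown eligibility = 42 + 110 = 152
Out of scope = 19 + 214 = 233
Num → 206
Denom → 269 + 22 + 206 + 51 + 40 + 152 = 740
REF1 = 206 / 740 = 0.2784
Denom → 269 + 22 + 206 + 51 + 40 = 588
REF3 = 206 / 588 = 0.3503
Difference = 35.03 − 27.84 = 7.19 percentage points

7.2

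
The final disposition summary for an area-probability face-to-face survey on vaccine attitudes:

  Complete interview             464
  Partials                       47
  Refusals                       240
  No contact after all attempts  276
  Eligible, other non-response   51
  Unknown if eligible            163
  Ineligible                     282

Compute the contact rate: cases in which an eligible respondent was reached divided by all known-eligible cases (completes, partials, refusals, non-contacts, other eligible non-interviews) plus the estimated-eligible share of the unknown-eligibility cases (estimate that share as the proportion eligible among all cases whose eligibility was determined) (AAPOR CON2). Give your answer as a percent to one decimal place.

66.4%

Top = 464 + 47 + 240 + 51 = 802
Eligible (known) = 464 + 47 + 240 + 276 + 51 = 1078
e = 1078 / (1078 + 282) = 1078 / 1360 = 0.7926
Eligible share of unknowns = 0.7926 × 163 = 129.19
Base = 1078 + 129.19 = 1207.19
CON2 = 802 / 1207.19 = 0.6644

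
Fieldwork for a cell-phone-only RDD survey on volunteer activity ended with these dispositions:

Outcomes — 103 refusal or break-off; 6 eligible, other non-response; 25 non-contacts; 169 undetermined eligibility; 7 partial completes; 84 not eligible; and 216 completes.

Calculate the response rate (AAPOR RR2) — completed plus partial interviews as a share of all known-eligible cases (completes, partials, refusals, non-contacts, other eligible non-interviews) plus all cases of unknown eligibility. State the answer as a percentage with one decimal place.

Top = 216 + 7 = 223
Base = 216 + 7 + 103 + 25 + 6 + 169 = 526
RR2 = 223 / 526 = 0.4240

42.4%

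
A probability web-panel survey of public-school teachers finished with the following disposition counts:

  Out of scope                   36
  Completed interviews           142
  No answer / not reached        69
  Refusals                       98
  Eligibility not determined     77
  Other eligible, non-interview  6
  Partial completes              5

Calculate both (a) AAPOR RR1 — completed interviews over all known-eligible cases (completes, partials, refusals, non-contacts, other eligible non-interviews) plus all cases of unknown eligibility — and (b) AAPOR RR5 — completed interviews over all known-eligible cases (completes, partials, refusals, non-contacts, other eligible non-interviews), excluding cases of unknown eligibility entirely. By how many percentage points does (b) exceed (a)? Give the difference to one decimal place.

8.6

Numerator = 142
Base = 142 + 5 + 98 + 69 + 6 + 77 = 397
RR1 = 142 / 397 = 0.3577
Base = 142 + 5 + 98 + 69 + 6 = 320
RR5 = 142 / 320 = 0.4437
Difference = 44.38 − 35.77 = 8.61 percentage points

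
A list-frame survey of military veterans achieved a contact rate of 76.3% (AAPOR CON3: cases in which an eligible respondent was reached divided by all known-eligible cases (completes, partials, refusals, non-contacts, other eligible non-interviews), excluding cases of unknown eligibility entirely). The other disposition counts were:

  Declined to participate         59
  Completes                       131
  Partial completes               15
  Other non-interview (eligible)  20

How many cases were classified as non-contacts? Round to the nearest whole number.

Num → 131 + 15 + 59 + 20 = 225
CON3 = 225 / D = 0.763
D = 225 / 0.763 = 294.9
Remaining denominator categories sum to 225
non-contacts = 294.9 − 225 ≈ 70

70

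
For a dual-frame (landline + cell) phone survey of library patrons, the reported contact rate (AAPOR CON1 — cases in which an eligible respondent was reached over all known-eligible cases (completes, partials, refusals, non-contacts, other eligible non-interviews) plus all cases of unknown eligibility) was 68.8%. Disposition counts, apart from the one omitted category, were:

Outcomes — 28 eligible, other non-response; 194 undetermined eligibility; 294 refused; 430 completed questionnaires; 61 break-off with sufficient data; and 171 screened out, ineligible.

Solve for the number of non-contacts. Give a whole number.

Top: 430 + 61 + 294 + 28 = 813
CON1 = 813 / D = 0.688
D = 813 / 0.688 = 1181.7
Rest of base = 1007
non-contacts = 1181.7 − 1007 ≈ 175

175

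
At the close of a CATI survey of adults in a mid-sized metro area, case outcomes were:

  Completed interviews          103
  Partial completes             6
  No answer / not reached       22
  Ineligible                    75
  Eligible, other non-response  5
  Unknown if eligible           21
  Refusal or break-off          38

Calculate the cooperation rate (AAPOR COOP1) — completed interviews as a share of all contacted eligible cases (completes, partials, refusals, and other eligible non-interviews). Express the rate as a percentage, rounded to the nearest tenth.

67.8%

Numerator → 103
Denominator → 103 + 6 + 38 + 5 = 152
COOP1 = 103 / 152 = 0.6776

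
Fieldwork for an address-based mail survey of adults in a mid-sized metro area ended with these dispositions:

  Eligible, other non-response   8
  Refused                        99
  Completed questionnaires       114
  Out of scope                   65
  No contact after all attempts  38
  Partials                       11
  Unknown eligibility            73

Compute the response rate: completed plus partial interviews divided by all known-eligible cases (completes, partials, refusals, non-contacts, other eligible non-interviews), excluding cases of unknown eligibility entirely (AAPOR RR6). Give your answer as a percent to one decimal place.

Top → 114 + 11 = 125
Denom → 114 + 11 + 99 + 38 + 8 = 270
RR6 = 125 / 270 = 0.4630

46.3%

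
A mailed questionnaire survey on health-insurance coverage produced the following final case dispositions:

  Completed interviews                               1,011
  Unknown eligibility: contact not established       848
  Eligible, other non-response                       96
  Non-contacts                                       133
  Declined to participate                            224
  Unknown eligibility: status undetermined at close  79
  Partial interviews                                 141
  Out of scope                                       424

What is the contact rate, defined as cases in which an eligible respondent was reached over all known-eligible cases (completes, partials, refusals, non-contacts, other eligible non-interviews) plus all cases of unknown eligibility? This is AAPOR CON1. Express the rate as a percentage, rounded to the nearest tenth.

58.1%

Eligibility not determined = 848 + 79 = 927
Numerator = 1011 + 141 + 224 + 96 = 1472
Denominator = 1011 + 141 + 224 + 133 + 96 + 927 = 2532
CON1 = 1472 / 2532 = 0.5814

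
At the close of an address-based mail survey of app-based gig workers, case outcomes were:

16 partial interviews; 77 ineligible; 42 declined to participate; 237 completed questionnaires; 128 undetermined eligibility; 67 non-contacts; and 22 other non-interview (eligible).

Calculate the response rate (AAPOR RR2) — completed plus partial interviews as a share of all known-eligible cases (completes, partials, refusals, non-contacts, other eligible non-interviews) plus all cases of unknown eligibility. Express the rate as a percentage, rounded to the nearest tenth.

Numerator → 237 + 16 = 253
Denom → 237 + 16 + 42 + 67 + 22 + 128 = 512
RR2 = 253 / 512 = 0.4941

49.4%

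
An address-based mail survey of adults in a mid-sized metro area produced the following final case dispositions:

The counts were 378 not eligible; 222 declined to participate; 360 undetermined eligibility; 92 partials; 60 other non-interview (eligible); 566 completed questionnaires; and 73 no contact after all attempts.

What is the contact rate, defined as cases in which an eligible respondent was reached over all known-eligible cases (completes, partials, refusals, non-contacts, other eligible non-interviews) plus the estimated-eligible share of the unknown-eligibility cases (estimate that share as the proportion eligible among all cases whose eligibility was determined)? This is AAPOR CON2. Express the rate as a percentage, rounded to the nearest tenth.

73.7%

Num = 566 + 92 + 222 + 60 = 940
Eligible (known) = 566 + 92 + 222 + 73 + 60 = 1013
e = 1013 / (1013 + 378) = 1013 / 1391 = 0.7283
Eligible share of unknowns = 0.7283 × 360 = 262.19
Denominator = 1013 + 262.19 = 1275.19
CON2 = 940 / 1275.19 = 0.7371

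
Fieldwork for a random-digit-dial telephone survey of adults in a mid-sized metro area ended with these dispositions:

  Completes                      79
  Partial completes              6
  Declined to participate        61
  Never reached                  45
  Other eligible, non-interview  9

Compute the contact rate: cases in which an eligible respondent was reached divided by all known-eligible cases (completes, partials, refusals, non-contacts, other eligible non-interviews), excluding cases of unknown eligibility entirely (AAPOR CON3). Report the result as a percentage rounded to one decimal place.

Numerator = 79 + 6 + 61 + 9 = 155
Denom = 79 + 6 + 61 + 45 + 9 = 200
CON3 = 155 / 200 = 0.7750

77.5%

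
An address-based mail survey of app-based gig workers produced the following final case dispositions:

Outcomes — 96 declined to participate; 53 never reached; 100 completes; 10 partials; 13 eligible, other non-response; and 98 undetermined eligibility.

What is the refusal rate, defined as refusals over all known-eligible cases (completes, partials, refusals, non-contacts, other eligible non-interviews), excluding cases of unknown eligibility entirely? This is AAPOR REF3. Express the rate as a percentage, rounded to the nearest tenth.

Top: 96
Denominator: 100 + 10 + 96 + 53 + 13 = 272
REF3 = 96 / 272 = 0.3529

35.3%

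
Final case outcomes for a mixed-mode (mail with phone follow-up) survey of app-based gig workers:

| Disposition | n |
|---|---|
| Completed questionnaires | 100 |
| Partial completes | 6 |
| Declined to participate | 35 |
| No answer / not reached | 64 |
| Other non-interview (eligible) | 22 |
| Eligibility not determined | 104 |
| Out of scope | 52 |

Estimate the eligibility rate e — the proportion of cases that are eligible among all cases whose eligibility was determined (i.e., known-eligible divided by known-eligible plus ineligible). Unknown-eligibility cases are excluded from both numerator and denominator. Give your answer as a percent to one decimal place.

81.4%

Eligible (known) = 100 + 6 + 35 + 64 + 22 = 227
e = 227 / (227 + 52) = 227 / 279 = 0.8136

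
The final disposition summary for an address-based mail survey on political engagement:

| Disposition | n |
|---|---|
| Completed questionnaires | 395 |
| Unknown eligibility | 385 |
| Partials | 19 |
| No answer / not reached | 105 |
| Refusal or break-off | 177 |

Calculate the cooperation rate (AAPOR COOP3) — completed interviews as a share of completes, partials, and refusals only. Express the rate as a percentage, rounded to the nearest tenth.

66.8%

Top → 395
Denom → 395 + 19 + 177 = 591
COOP3 = 395 / 591 = 0.6684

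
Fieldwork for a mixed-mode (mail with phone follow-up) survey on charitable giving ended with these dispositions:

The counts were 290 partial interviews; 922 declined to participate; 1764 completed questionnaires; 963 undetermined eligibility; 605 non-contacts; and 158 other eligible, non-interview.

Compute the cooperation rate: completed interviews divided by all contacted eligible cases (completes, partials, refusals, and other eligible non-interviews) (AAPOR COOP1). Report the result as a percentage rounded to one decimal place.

56.3%

Top → 1764
Base → 1764 + 290 + 922 + 158 = 3134
COOP1 = 1764 / 3134 = 0.5629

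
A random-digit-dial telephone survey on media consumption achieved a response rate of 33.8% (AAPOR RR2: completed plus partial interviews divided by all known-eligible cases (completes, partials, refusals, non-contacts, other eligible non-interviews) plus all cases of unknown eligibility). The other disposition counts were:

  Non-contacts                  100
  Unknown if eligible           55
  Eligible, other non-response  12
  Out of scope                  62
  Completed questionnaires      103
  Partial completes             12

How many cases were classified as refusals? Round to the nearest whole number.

58

Top: 103 + 12 = 115
RR2 = 115 / D = 0.338
D = 115 / 0.338 = 340.2
Rest of base = 282
refusals = 340.2 − 282 ≈ 58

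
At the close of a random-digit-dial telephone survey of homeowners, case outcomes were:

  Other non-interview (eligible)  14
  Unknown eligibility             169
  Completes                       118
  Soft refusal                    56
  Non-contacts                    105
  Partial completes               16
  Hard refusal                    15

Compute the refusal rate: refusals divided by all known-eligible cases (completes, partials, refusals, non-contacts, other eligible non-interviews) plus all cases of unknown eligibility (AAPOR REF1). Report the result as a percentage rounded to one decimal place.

14.4%

Refusal or break-off = 15 + 56 = 71
Num = 71
Denom = 118 + 16 + 71 + 105 + 14 + 169 = 493
REF1 = 71 / 493 = 0.1440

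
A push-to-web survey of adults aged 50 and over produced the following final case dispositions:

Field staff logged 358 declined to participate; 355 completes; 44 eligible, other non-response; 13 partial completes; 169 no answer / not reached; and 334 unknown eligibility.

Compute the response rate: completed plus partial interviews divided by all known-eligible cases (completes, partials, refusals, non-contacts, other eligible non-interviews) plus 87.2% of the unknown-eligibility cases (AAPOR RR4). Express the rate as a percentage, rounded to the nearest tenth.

29.9%

Numerator: 355 + 13 = 368
Determined eligible: 355 + 13 + 358 + 169 + 44 = 939
Estimated eligible among unknowns: 0.8720 × 334 = 291.25
Denom: 939 + 291.25 = 1230.25
RR4 = 368 / 1230.25 = 0.2991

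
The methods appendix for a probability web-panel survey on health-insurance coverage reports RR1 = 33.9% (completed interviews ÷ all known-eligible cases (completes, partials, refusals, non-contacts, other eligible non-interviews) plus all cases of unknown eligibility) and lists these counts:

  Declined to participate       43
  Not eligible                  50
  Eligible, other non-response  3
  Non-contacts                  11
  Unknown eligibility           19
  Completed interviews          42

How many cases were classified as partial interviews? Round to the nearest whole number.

RR1 = 42 / D = 0.339
D = 42 / 0.339 = 123.9
Other denominator terms total 118
partial interviews = 123.9 − 118 ≈ 6

6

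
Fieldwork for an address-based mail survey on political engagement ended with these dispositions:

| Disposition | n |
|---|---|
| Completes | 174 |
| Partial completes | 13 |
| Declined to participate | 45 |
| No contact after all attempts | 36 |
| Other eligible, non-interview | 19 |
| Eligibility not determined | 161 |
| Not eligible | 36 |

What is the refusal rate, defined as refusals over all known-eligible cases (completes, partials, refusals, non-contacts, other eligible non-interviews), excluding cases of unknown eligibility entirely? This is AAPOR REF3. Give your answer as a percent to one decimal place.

15.7%

Numerator = 45
Base = 174 + 13 + 45 + 36 + 19 = 287
REF3 = 45 / 287 = 0.1568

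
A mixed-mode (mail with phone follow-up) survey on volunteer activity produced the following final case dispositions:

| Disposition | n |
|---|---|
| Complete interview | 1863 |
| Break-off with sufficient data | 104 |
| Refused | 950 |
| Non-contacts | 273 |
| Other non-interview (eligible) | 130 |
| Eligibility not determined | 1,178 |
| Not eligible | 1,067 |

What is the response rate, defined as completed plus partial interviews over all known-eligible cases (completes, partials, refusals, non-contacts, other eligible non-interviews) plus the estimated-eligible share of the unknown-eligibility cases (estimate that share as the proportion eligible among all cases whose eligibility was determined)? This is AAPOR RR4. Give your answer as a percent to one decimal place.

Num → 1863 + 104 = 1967
Determined eligible → 1863 + 104 + 950 + 273 + 130 = 3320
e = 3320 / (3320 + 1067) = 3320 / 4387 = 0.7568
Eligible share of unknowns → 0.7568 × 1178 = 891.51
Denominator → 3320 + 891.51 = 4211.51
RR4 = 1967 / 4211.51 = 0.4671

46.7%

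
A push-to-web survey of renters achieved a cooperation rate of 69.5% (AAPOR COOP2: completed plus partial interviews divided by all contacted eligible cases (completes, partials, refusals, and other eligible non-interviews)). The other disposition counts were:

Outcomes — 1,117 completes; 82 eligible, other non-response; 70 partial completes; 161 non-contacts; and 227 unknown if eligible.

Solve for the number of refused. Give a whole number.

439

Top = 1117 + 70 = 1187
COOP2 = 1187 / D = 0.695
D = 1187 / 0.695 = 1707.9
Rest of base = 1269
refused = 1707.9 − 1269 ≈ 439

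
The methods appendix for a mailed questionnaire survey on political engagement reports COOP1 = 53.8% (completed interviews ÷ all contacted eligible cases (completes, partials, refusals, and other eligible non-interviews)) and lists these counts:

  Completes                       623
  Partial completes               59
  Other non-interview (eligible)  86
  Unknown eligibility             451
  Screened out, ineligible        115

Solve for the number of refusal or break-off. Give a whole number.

COOP1 = 623 / D = 0.538
D = 623 / 0.538 = 1158.0
Rest of base = 768
refusal or break-off = 1158.0 − 768 ≈ 390

390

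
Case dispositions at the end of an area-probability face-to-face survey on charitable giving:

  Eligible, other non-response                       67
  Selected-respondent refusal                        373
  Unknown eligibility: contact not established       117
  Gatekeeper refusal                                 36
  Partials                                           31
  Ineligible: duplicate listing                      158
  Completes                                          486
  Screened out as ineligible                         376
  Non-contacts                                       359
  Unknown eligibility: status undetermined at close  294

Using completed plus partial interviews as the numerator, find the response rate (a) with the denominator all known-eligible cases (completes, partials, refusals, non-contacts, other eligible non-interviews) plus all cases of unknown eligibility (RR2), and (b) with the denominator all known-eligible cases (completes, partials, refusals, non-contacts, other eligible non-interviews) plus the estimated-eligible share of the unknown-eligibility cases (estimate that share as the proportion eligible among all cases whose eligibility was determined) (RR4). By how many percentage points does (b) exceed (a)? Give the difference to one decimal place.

2.1

Declined to participate = 36 + 373 = 409
Unknown if eligible = 117 + 294 = 411
Out of scope = 376 + 158 = 534
Num: 486 + 31 = 517
Denominator: 486 + 31 + 409 + 359 + 67 + 411 = 1763
RR2 = 517 / 1763 = 0.2933
Known eligible: 486 + 31 + 409 + 359 + 67 = 1352
e = 1352 / (1352 + 534) = 1352 / 1886 = 0.7169
Eligible share of unknowns: 0.7169 × 411 = 294.65
Denominator: 1352 + 294.65 = 1646.65
RR4 = 517 / 1646.65 = 0.3140
Difference = 31.40 − 29.33 = 2.07 percentage points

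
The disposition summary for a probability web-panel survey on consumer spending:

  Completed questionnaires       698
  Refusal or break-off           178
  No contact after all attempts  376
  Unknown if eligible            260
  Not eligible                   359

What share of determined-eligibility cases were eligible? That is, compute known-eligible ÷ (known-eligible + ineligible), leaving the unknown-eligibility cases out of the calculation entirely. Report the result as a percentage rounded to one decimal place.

Determined eligible → 698 + 178 + 376 = 1252
e = 1252 / (1252 + 359) = 1252 / 1611 = 0.7772

77.7%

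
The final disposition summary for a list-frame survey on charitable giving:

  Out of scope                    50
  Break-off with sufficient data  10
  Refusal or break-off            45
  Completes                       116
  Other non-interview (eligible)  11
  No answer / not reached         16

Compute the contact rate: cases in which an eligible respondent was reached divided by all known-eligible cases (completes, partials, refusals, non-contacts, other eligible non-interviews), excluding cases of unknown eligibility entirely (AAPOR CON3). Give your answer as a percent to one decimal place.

Num: 116 + 10 + 45 + 11 = 182
Denominator: 116 + 10 + 45 + 16 + 11 = 198
CON3 = 182 / 198 = 0.9192

91.9%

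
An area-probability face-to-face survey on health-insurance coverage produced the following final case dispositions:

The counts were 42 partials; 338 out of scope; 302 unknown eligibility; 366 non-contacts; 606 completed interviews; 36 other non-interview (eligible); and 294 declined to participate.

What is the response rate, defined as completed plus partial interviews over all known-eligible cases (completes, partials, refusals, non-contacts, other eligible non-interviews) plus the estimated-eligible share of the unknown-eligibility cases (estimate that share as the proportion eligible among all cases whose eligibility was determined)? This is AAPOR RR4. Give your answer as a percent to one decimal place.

40.9%

Top → 606 + 42 = 648
Known eligible → 606 + 42 + 294 + 366 + 36 = 1344
e = 1344 / (1344 + 338) = 1344 / 1682 = 0.7990
e × U → 0.7990 × 302 = 241.30
Denominator → 1344 + 241.30 = 1585.30
RR4 = 648 / 1585.30 = 0.4088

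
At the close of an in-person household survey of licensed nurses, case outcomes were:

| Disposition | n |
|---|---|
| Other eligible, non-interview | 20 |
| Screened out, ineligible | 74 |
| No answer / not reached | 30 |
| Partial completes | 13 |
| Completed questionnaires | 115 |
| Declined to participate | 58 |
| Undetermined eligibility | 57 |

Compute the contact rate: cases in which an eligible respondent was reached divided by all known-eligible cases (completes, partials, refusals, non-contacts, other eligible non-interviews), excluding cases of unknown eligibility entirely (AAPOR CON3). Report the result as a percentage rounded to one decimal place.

87.3%

Numerator: 115 + 13 + 58 + 20 = 206
Denominator: 115 + 13 + 58 + 30 + 20 = 236
CON3 = 206 / 236 = 0.8729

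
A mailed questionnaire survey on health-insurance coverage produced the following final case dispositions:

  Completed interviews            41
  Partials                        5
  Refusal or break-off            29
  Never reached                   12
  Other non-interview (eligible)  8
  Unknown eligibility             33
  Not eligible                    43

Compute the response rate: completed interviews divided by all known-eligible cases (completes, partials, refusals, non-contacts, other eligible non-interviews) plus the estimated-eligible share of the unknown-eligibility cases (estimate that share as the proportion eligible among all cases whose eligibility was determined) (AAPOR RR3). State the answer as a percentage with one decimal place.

Top = 41
Determined eligible = 41 + 5 + 29 + 12 + 8 = 95
e = 95 / (95 + 43) = 95 / 138 = 0.6884
e × U = 0.6884 × 33 = 22.72
Denom = 95 + 22.72 = 117.72
RR3 = 41 / 117.72 = 0.3483

34.8%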